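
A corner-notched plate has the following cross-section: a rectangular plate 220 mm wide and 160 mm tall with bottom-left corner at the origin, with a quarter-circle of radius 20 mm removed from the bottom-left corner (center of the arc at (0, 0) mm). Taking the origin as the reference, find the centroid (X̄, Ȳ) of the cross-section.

X̄ = 110.91 mm, Ȳ = 80.64 mm

plate: A = 220 × 160 = 35200.00, centroid at (110.00, 80.00).
removed quarter-circle: A = −¼π·20² = -314.16, centroid at (8.49, 8.49).
ΣA = 34885.84 mm², ΣAX̄ = 3869333.33 mm³, ΣAȲ = 2813333.33 mm³.
X̄ = 3869333.33/34885.84 = 110.91 mm; Ȳ = 2813333.33/34885.84 = 80.64 mm.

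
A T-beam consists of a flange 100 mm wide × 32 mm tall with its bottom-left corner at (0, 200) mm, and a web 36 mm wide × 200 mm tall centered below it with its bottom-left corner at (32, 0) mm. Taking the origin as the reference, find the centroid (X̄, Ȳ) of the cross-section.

web: A = 36 × 200 = 7200.00, centroid at (50.00, 100.00).
flange: A = 100 × 32 = 3200.00, centroid at (50.00, 216.00).
ΣA = 10400.00 mm²
ΣAX̄ = (7200.00)(50.00) + (3200.00)(50.00) = 520000.00 mm³
ΣAȲ = (7200.00)(100.00) + (3200.00)(216.00) = 1411200.00 mm³
X̄ = 520000.00 / 10400.00 = 50.00 mm
Ȳ = 1411200.00 / 10400.00 = 135.69 mm

X̄ = 50.00 mm, Ȳ = 135.69 mm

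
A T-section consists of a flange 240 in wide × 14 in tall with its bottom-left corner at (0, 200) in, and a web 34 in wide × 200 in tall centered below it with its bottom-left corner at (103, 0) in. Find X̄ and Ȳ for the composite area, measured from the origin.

X̄ = 120.00 in, Ȳ = 135.39 in

Part | A | x̄ᵢ | ȳᵢ | A·x̄ᵢ | A·ȳᵢ
web | 6800.00 | 120.00 | 100.00 | 816000.00 | 680000.00
flange | 3360.00 | 120.00 | 207.00 | 403200.00 | 695520.00
Σ | 10160.00 |  |  | 1219200.00 | 1375520.00
X̄ = 1219200.00 / 10160.00 = 120.00 in
Ȳ = 1375520.00 / 10160.00 = 135.39 in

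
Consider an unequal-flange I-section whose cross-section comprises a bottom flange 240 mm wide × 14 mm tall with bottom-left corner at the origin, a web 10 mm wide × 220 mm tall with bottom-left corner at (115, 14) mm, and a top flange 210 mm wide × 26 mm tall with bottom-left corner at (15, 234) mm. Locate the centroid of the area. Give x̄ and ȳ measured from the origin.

bottom flange: A = 240 × 14 = 3360.00, centroid at (120.00, 7.00).
web: A = 10 × 220 = 2200.00, centroid at (120.00, 124.00).
top flange: A = 210 × 26 = 5460.00, centroid at (120.00, 247.00).
ΣA = 11020.00 mm²
ΣAx̄ = (3360.00)(120.00) + (2200.00)(120.00) + (5460.00)(120.00) = 1322400.00 mm³
ΣAȳ = (3360.00)(7.00) + (2200.00)(124.00) + (5460.00)(247.00) = 1644940.00 mm³
x̄ = 1322400.00 / 11020.00 = 120.00 mm
ȳ = 1644940.00 / 11020.00 = 149.27 mm

x̄ = 120.00 mm, ȳ = 149.27 mm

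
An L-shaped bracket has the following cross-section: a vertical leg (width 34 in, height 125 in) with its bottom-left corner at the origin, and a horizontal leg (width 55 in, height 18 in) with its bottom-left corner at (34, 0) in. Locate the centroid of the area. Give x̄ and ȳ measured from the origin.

x̄ = 25.41 in, ȳ = 52.39 in

vertical leg: A = 34 × 125 = 4250.00, centroid at (17.00, 62.50).
horizontal leg: A = 55 × 18 = 990.00, centroid at (61.50, 9.00).
ΣA = 5240.00 in²
ΣAx̄ = (4250.00)(17.00) + (990.00)(61.50) = 133135.00 in³
ΣAȳ = (4250.00)(62.50) + (990.00)(9.00) = 274535.00 in³
x̄ = 133135.00 / 5240.00 = 25.41 in
ȳ = 274535.00 / 5240.00 = 52.39 in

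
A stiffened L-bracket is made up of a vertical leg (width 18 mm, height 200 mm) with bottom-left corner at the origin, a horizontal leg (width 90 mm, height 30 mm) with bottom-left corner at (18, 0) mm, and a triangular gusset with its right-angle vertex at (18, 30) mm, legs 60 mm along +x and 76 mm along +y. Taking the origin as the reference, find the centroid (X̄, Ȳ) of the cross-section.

Part | A | x̄ᵢ | ȳᵢ | A·x̄ᵢ | A·ȳᵢ
vertical leg | 3600.00 | 9.00 | 100.00 | 32400.00 | 360000.00
horizontal leg | 2700.00 | 63.00 | 15.00 | 170100.00 | 40500.00
gusset | 2280.00 | 38.00 | 55.33 | 86640.00 | 126160.00
Σ | 8580.00 |  |  | 289140.00 | 526660.00
X̄ = 289140.00 / 8580.00 = 33.70 mm
Ȳ = 526660.00 / 8580.00 = 61.38 mm

X̄ = 33.70 mm, Ȳ = 61.38 mm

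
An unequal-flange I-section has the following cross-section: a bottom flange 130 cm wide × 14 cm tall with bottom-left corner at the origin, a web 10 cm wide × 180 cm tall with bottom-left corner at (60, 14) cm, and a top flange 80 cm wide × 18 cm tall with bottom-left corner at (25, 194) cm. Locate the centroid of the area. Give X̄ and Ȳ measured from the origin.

X̄ = 65.00 cm, Ȳ = 97.28 cm

Part | A | x̄ᵢ | ȳᵢ | A·x̄ᵢ | A·ȳᵢ
bottom flange | 1820.00 | 65.00 | 7.00 | 118300.00 | 12740.00
web | 1800.00 | 65.00 | 104.00 | 117000.00 | 187200.00
top flange | 1440.00 | 65.00 | 203.00 | 93600.00 | 292320.00
Σ | 5060.00 |  |  | 328900.00 | 492260.00
X̄ = 328900.00 / 5060.00 = 65.00 cm
Ȳ = 492260.00 / 5060.00 = 97.28 cm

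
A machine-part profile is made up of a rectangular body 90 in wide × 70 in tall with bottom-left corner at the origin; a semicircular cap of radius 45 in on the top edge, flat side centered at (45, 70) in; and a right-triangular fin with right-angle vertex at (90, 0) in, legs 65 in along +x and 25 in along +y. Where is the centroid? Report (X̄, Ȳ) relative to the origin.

X̄ = 50.26 in, Ȳ = 49.61 in

rectangular body: A = 90 × 70 = 6300.00, centroid at (45.00, 35.00).
semicircular top: A = ½π·45² = 3180.86, centroid at (45.00, 89.10).
triangular fin: A = ½·65·25 = 812.50, centroid at (111.67, 8.33).
ΣA = 10293.36 in², ΣAX̄ = 517367.98 in³, ΣAȲ = 510681.21 in³.
X̄ = 517367.98/10293.36 = 50.26 in; Ȳ = 510681.21/10293.36 = 49.61 in.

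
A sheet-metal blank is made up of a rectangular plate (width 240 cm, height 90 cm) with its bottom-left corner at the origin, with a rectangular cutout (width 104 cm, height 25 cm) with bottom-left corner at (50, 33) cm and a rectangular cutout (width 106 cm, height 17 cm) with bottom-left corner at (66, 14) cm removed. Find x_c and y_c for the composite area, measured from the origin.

x_c = 122.83 cm, y_c = 47.28 cm

plate: A = 240 × 90 = 21600.00, centroid at (120.00, 45.00).
hole 1: A = −(104 × 25) = -2600.00, centroid at (102.00, 45.50).
hole 2: A = −(106 × 17) = -1802.00, centroid at (119.00, 22.50).
ΣA = 17198.00 cm², ΣAx_c = 2112362.00 cm³, ΣAy_c = 813155.00 cm³.
x_c = 2112362.00/17198.00 = 122.83 cm; y_c = 813155.00/17198.00 = 47.28 cm.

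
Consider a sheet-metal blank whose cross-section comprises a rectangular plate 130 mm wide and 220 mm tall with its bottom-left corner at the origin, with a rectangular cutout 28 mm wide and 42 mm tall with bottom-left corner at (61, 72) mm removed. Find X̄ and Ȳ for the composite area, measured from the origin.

X̄ = 64.57 mm, Ȳ = 110.73 mm

plate: A = 130 × 220 = 28600.00, centroid at (65.00, 110.00).
hole: A = −(28 × 42) = -1176.00, centroid at (75.00, 93.00).
ΣA = 27424.00 mm², ΣAX̄ = 1770800.00 mm³, ΣAȲ = 3036632.00 mm³.
X̄ = 1770800.00/27424.00 = 64.57 mm; Ȳ = 3036632.00/27424.00 = 110.73 mm.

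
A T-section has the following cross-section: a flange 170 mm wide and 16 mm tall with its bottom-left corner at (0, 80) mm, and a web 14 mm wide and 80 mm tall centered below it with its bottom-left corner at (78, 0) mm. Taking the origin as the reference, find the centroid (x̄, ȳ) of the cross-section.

web: A = 14 × 80 = 1120.00, centroid at (85.00, 40.00).
flange: A = 170 × 16 = 2720.00, centroid at (85.00, 88.00).
ΣA = 3840.00 mm², ΣAx̄ = 326400.00 mm³, ΣAȳ = 284160.00 mm³.
x̄ = 326400.00/3840.00 = 85.00 mm; ȳ = 284160.00/3840.00 = 74.00 mm.

x̄ = 85.00 mm, ȳ = 74.00 mm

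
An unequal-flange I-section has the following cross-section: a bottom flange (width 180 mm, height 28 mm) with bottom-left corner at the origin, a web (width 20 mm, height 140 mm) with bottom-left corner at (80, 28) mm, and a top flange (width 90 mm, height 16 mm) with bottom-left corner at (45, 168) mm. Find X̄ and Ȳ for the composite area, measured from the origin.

bottom flange: A = 180 × 28 = 5040.00, centroid at (90.00, 14.00).
web: A = 20 × 140 = 2800.00, centroid at (90.00, 98.00).
top flange: A = 90 × 16 = 1440.00, centroid at (90.00, 176.00).
ΣA = 9280.00 mm²
ΣAX̄ = (5040.00)(90.00) + (2800.00)(90.00) + (1440.00)(90.00) = 835200.00 mm³
ΣAȲ = (5040.00)(14.00) + (2800.00)(98.00) + (1440.00)(176.00) = 598400.00 mm³
X̄ = 835200.00 / 9280.00 = 90.00 mm
Ȳ = 598400.00 / 9280.00 = 64.48 mm

X̄ = 90.00 mm, Ȳ = 64.48 mm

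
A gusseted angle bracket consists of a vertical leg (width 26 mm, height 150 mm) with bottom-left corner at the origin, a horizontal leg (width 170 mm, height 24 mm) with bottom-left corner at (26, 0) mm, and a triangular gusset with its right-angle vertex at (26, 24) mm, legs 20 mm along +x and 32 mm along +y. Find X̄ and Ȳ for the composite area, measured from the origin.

vertical leg: A = 26 × 150 = 3900.00, centroid at (13.00, 75.00).
horizontal leg: A = 170 × 24 = 4080.00, centroid at (111.00, 12.00).
gusset: A = ½·20·32 = 320.00, centroid at (32.67, 34.67).
ΣA = 8300.00 mm², ΣAX̄ = 514033.33 mm³, ΣAȲ = 352553.33 mm³.
X̄ = 514033.33/8300.00 = 61.93 mm; Ȳ = 352553.33/8300.00 = 42.48 mm.

X̄ = 61.93 mm, Ȳ = 42.48 mm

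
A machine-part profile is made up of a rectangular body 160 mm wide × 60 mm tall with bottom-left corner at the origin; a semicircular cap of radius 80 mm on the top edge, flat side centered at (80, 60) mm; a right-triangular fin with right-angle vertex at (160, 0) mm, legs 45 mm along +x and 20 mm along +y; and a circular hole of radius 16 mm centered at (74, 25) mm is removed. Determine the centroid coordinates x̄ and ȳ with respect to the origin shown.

rectangular body: A = 160 × 60 = 9600.00, centroid at (80.00, 30.00).
semicircular top: A = ½π·80² = 10053.10, centroid at (80.00, 93.95).
triangular fin: A = ½·45·20 = 450.00, centroid at (175.00, 6.67).
hole: A = −π·16² = -804.25, centroid at (74.00, 25.00).
ΣA = 19298.85 mm²
ΣAx̄ = (9600.00)(80.00) + (10053.10)(80.00) + (450.00)(175.00) + (-804.25)(74.00) = 1591483.39 mm³
ΣAȳ = (9600.00)(30.00) + (10053.10)(93.95) + (450.00)(6.67) + (-804.25)(25.00) = 1215412.93 mm³
x̄ = 1591483.39 / 19298.85 = 82.47 mm
ȳ = 1215412.93 / 19298.85 = 62.98 mm

x̄ = 82.47 mm, ȳ = 62.98 mm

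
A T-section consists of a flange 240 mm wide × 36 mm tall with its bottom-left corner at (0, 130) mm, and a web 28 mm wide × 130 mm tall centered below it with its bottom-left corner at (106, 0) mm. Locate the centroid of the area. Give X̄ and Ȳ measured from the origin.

X̄ = 120.00 mm, Ȳ = 123.40 mm

web: A = 28 × 130 = 3640.00, centroid at (120.00, 65.00).
flange: A = 240 × 36 = 8640.00, centroid at (120.00, 148.00).
ΣA = 12280.00 mm²
ΣAX̄ = (3640.00)(120.00) + (8640.00)(120.00) = 1473600.00 mm³
ΣAȲ = (3640.00)(65.00) + (8640.00)(148.00) = 1515320.00 mm³
X̄ = 1473600.00 / 12280.00 = 120.00 mm
Ȳ = 1515320.00 / 12280.00 = 123.40 mm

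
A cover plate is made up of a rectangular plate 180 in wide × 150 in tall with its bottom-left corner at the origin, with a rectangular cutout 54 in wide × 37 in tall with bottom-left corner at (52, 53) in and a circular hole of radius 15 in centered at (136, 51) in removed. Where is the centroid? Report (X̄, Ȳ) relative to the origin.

X̄ = 89.57 in, Ȳ = 75.99 in

plate: A = 180 × 150 = 27000.00, centroid at (90.00, 75.00).
hole 1: A = −(54 × 37) = -1998.00, centroid at (79.00, 71.50).
hole 2: A = −π·15² = -706.86, centroid at (136.00, 51.00).
ΣA = 24295.14 in², ΣAX̄ = 2176025.26 in³, ΣAȲ = 1846093.22 in³.
X̄ = 2176025.26/24295.14 = 89.57 in; Ȳ = 1846093.22/24295.14 = 75.99 in.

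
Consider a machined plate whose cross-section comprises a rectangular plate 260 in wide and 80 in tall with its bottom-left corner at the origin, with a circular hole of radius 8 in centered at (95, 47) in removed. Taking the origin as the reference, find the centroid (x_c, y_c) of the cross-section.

x_c = 130.34 in, y_c = 39.93 in

plate: A = 260 × 80 = 20800.00, centroid at (130.00, 40.00).
hole: A = −π·8² = -201.06, centroid at (95.00, 47.00).
ΣA = 20598.94 in²
ΣAx_c = (20800.00)(130.00) + (-201.06)(95.00) = 2684899.12 in³
ΣAy_c = (20800.00)(40.00) + (-201.06)(47.00) = 822550.09 in³
x_c = 2684899.12 / 20598.94 = 130.34 in
y_c = 822550.09 / 20598.94 = 39.93 in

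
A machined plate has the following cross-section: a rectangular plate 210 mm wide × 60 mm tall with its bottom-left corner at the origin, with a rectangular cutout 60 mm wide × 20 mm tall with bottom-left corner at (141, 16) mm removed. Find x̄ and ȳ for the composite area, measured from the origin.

plate: A = 210 × 60 = 12600.00, centroid at (105.00, 30.00).
hole: A = −(60 × 20) = -1200.00, centroid at (171.00, 26.00).
ΣA = 11400.00 mm², ΣAx̄ = 1117800.00 mm³, ΣAȳ = 346800.00 mm³.
x̄ = 1117800.00/11400.00 = 98.05 mm; ȳ = 346800.00/11400.00 = 30.42 mm.

x̄ = 98.05 mm, ȳ = 30.42 mm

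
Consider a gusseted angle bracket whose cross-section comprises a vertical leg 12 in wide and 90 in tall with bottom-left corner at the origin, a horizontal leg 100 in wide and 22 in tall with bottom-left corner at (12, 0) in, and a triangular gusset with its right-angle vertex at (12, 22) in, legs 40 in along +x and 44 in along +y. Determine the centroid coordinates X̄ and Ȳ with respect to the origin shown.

X̄ = 39.71 in, Ȳ = 25.26 in

Part | A | x̄ᵢ | ȳᵢ | A·x̄ᵢ | A·ȳᵢ
vertical leg | 1080.00 | 6.00 | 45.00 | 6480.00 | 48600.00
horizontal leg | 2200.00 | 62.00 | 11.00 | 136400.00 | 24200.00
gusset | 880.00 | 25.33 | 36.67 | 22293.33 | 32266.67
Σ | 4160.00 |  |  | 165173.33 | 105066.67
X̄ = 165173.33 / 4160.00 = 39.71 in
Ȳ = 105066.67 / 4160.00 = 25.26 in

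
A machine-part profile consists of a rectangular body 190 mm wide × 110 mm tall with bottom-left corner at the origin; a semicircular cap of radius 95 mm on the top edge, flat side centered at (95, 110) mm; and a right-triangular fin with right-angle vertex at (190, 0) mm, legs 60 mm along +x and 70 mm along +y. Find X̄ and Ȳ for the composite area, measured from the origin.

Part | A | x̄ᵢ | ȳᵢ | A·x̄ᵢ | A·ȳᵢ
rectangular body | 20900.00 | 95.00 | 55.00 | 1985500.00 | 1149500.00
semicircular top | 14176.44 | 95.00 | 150.32 | 1346761.50 | 2130991.39
triangular fin | 2100.00 | 210.00 | 23.33 | 441000.00 | 49000.00
Σ | 37176.44 |  |  | 3773261.50 | 3329491.39
X̄ = 3773261.50 / 37176.44 = 101.50 mm
Ȳ = 3329491.39 / 37176.44 = 89.56 mm

X̄ = 101.50 mm, Ȳ = 89.56 mm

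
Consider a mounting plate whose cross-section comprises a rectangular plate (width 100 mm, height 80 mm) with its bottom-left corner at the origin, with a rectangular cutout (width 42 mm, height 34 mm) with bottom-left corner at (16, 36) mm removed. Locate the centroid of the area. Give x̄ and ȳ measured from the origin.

plate: A = 100 × 80 = 8000.00, centroid at (50.00, 40.00).
hole: A = −(42 × 34) = -1428.00, centroid at (37.00, 53.00).
ΣA = 6572.00 mm², ΣAx̄ = 347164.00 mm³, ΣAȳ = 244316.00 mm³.
x̄ = 347164.00/6572.00 = 52.82 mm; ȳ = 244316.00/6572.00 = 37.18 mm.

x̄ = 52.82 mm, ȳ = 37.18 mm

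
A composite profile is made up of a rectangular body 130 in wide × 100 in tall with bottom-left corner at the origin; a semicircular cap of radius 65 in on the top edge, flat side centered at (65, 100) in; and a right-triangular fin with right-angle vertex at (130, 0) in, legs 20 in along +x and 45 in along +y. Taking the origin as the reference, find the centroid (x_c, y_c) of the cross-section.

x_c = 66.61 in, y_c = 74.85 in

rectangular body: A = 130 × 100 = 13000.00, centroid at (65.00, 50.00).
semicircular top: A = ½π·65² = 6636.61, centroid at (65.00, 127.59).
triangular fin: A = ½·20·45 = 450.00, centroid at (136.67, 15.00).
ΣA = 20086.61 in², ΣAx_c = 1337879.94 in³, ΣAy_c = 1503494.78 in³.
x_c = 1337879.94/20086.61 = 66.61 in; y_c = 1503494.78/20086.61 = 74.85 in.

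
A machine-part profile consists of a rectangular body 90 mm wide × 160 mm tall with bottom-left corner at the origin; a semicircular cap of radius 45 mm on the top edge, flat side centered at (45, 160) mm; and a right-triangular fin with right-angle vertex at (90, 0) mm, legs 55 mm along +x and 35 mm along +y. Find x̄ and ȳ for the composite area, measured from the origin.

x̄ = 48.29 mm, ȳ = 93.45 mm

rectangular body: A = 90 × 160 = 14400.00, centroid at (45.00, 80.00).
semicircular top: A = ½π·45² = 3180.86, centroid at (45.00, 179.10).
triangular fin: A = ½·55·35 = 962.50, centroid at (108.33, 11.67).
ΣA = 18543.36 mm²
ΣAx̄ = (14400.00)(45.00) + (3180.86)(45.00) + (962.50)(108.33) = 895409.65 mm³
ΣAȳ = (14400.00)(80.00) + (3180.86)(179.10) + (962.50)(11.67) = 1732917.18 mm³
x̄ = 895409.65 / 18543.36 = 48.29 mm
ȳ = 1732917.18 / 18543.36 = 93.45 mm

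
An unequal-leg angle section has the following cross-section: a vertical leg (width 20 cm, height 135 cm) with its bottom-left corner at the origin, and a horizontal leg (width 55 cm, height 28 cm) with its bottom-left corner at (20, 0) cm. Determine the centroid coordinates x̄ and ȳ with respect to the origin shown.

vertical leg: A = 20 × 135 = 2700.00, centroid at (10.00, 67.50).
horizontal leg: A = 55 × 28 = 1540.00, centroid at (47.50, 14.00).
ΣA = 4240.00 cm²
ΣAx̄ = (2700.00)(10.00) + (1540.00)(47.50) = 100150.00 cm³
ΣAȳ = (2700.00)(67.50) + (1540.00)(14.00) = 203810.00 cm³
x̄ = 100150.00 / 4240.00 = 23.62 cm
ȳ = 203810.00 / 4240.00 = 48.07 cm

x̄ = 23.62 cm, ȳ = 48.07 cm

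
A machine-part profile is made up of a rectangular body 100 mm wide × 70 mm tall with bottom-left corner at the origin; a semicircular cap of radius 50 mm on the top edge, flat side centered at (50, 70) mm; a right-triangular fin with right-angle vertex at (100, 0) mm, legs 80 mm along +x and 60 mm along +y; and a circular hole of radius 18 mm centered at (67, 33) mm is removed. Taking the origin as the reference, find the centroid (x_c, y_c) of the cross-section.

rectangular body: A = 100 × 70 = 7000.00, centroid at (50.00, 35.00).
semicircular top: A = ½π·50² = 3926.99, centroid at (50.00, 91.22).
triangular fin: A = ½·80·60 = 2400.00, centroid at (126.67, 20.00).
hole: A = −π·18² = -1017.88, centroid at (67.00, 33.00).
ΣA = 12309.11 mm²
ΣAx_c = (7000.00)(50.00) + (3926.99)(50.00) + (2400.00)(126.67) + (-1017.88)(67.00) = 782151.85 mm³
ΣAy_c = (7000.00)(35.00) + (3926.99)(91.22) + (2400.00)(20.00) + (-1017.88)(33.00) = 617632.78 mm³
x_c = 782151.85 / 12309.11 = 63.54 mm
y_c = 617632.78 / 12309.11 = 50.18 mm

x_c = 63.54 mm, y_c = 50.18 mm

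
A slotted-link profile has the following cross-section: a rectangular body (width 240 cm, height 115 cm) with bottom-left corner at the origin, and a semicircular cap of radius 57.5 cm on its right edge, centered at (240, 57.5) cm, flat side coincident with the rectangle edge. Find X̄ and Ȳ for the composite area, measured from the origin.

rectangular body: A = 240 × 115 = 27600.00, centroid at (120.00, 57.50).
semicircular end: A = ½π·57.5² = 5193.45, centroid at (264.40, 57.50).
ΣA = 32793.45 cm², ΣAX̄ = 4685166.47 cm³, ΣAȲ = 1885623.11 cm³.
X̄ = 4685166.47/32793.45 = 142.87 cm; Ȳ = 1885623.11/32793.45 = 57.50 cm.

X̄ = 142.87 cm, Ȳ = 57.50 cm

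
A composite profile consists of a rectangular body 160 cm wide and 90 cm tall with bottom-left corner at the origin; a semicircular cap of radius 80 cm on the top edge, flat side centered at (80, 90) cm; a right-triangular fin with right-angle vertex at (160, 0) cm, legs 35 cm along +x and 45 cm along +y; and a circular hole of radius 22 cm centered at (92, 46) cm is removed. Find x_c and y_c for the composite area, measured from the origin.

x_c = 82.27 cm, y_c = 77.40 cm

rectangular body: A = 160 × 90 = 14400.00, centroid at (80.00, 45.00).
semicircular top: A = ½π·80² = 10053.10, centroid at (80.00, 123.95).
triangular fin: A = ½·35·45 = 787.50, centroid at (171.67, 15.00).
hole: A = −π·22² = -1520.53, centroid at (92.00, 46.00).
ΣA = 23720.07 cm²
ΣAx_c = (14400.00)(80.00) + (10053.10)(80.00) + (787.50)(171.67) + (-1520.53)(92.00) = 1951546.38 cm³
ΣAy_c = (14400.00)(45.00) + (10053.10)(123.95) + (787.50)(15.00) + (-1520.53)(46.00) = 1835980.10 cm³
x_c = 1951546.38 / 23720.07 = 82.27 cm
y_c = 1835980.10 / 23720.07 = 77.40 cm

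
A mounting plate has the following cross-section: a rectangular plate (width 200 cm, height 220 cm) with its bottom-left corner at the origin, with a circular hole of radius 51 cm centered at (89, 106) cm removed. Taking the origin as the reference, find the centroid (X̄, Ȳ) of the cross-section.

X̄ = 102.51 cm, Ȳ = 110.91 cm

Part | A | x̄ᵢ | ȳᵢ | A·x̄ᵢ | A·ȳᵢ
plate | 44000.00 | 100.00 | 110.00 | 4400000.00 | 4840000.00
hole | -8171.28 | 89.00 | 106.00 | -727244.14 | -866155.94
Σ | 35828.72 |  |  | 3672755.86 | 3973844.06
X̄ = 3672755.86 / 35828.72 = 102.51 cm
Ȳ = 3973844.06 / 35828.72 = 110.91 cm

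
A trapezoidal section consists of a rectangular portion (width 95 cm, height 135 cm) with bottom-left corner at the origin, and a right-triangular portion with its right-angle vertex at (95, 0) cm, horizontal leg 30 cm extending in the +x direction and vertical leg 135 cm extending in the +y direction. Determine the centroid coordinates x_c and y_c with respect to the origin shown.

rectangular portion: A = 95 × 135 = 12825.00, centroid at (47.50, 67.50).
triangular portion: A = ½·30·135 = 2025.00, centroid at (105.00, 45.00).
ΣA = 14850.00 cm², ΣAx_c = 821812.50 cm³, ΣAy_c = 956812.50 cm³.
x_c = 821812.50/14850.00 = 55.34 cm; y_c = 956812.50/14850.00 = 64.43 cm.

x_c = 55.34 cm, y_c = 64.43 cm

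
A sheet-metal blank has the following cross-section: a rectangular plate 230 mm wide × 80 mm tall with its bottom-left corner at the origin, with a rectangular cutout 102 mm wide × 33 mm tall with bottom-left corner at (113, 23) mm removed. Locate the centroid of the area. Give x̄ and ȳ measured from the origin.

plate: A = 230 × 80 = 18400.00, centroid at (115.00, 40.00).
hole: A = −(102 × 33) = -3366.00, centroid at (164.00, 39.50).
ΣA = 15034.00 mm²
ΣAx̄ = (18400.00)(115.00) + (-3366.00)(164.00) = 1563976.00 mm³
ΣAȳ = (18400.00)(40.00) + (-3366.00)(39.50) = 603043.00 mm³
x̄ = 1563976.00 / 15034.00 = 104.03 mm
ȳ = 603043.00 / 15034.00 = 40.11 mm

x̄ = 104.03 mm, ȳ = 40.11 mm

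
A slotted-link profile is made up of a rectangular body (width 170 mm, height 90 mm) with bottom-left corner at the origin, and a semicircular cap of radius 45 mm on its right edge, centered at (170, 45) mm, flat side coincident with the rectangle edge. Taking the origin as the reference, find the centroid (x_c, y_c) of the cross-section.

x_c = 102.92 mm, y_c = 45.00 mm

rectangular body: A = 170 × 90 = 15300.00, centroid at (85.00, 45.00).
semicircular end: A = ½π·45² = 3180.86, centroid at (189.10, 45.00).
ΣA = 18480.86 mm²
ΣAx_c = (15300.00)(85.00) + (3180.86)(189.10) = 1901996.64 mm³
ΣAy_c = (15300.00)(45.00) + (3180.86)(45.00) = 831638.82 mm³
x_c = 1901996.64 / 18480.86 = 102.92 mm
y_c = 831638.82 / 18480.86 = 45.00 mm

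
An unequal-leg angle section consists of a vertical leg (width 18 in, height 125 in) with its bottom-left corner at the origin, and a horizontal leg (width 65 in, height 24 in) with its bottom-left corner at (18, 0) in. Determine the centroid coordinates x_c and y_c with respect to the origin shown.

Part | A | x̄ᵢ | ȳᵢ | A·x̄ᵢ | A·ȳᵢ
vertical leg | 2250.00 | 9.00 | 62.50 | 20250.00 | 140625.00
horizontal leg | 1560.00 | 50.50 | 12.00 | 78780.00 | 18720.00
Σ | 3810.00 |  |  | 99030.00 | 159345.00
x_c = 99030.00 / 3810.00 = 25.99 in
y_c = 159345.00 / 3810.00 = 41.82 in

x_c = 25.99 in, y_c = 41.82 in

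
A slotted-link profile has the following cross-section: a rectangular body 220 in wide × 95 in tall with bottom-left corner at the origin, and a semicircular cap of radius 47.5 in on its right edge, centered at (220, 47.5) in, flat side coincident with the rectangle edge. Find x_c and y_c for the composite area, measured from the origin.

Part | A | x̄ᵢ | ȳᵢ | A·x̄ᵢ | A·ȳᵢ
rectangular body | 20900.00 | 110.00 | 47.50 | 2299000.00 | 992750.00
semicircular end | 3544.11 | 240.16 | 47.50 | 851151.94 | 168345.19
Σ | 24444.11 |  |  | 3150151.94 | 1161095.19
x_c = 3150151.94 / 24444.11 = 128.87 in
y_c = 1161095.19 / 24444.11 = 47.50 in

x_c = 128.87 in, y_c = 47.50 in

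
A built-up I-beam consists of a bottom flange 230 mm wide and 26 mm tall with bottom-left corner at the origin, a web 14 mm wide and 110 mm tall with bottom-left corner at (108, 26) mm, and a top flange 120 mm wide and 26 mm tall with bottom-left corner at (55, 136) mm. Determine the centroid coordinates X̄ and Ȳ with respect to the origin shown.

Part | A | x̄ᵢ | ȳᵢ | A·x̄ᵢ | A·ȳᵢ
bottom flange | 5980.00 | 115.00 | 13.00 | 687700.00 | 77740.00
web | 1540.00 | 115.00 | 81.00 | 177100.00 | 124740.00
top flange | 3120.00 | 115.00 | 149.00 | 358800.00 | 464880.00
Σ | 10640.00 |  |  | 1223600.00 | 667360.00
X̄ = 1223600.00 / 10640.00 = 115.00 mm
Ȳ = 667360.00 / 10640.00 = 62.72 mm

X̄ = 115.00 mm, Ȳ = 62.72 mm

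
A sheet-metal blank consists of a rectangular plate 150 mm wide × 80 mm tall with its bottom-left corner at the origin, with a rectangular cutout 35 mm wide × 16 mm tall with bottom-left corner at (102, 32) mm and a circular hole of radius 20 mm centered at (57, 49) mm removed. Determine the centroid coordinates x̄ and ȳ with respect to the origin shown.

plate: A = 150 × 80 = 12000.00, centroid at (75.00, 40.00).
hole 1: A = −(35 × 16) = -560.00, centroid at (119.50, 40.00).
hole 2: A = −π·20² = -1256.64, centroid at (57.00, 49.00).
ΣA = 10183.36 mm²
ΣAx̄ = (12000.00)(75.00) + (-560.00)(119.50) + (-1256.64)(57.00) = 761451.69 mm³
ΣAȳ = (12000.00)(40.00) + (-560.00)(40.00) + (-1256.64)(49.00) = 396024.78 mm³
x̄ = 761451.69 / 10183.36 = 74.77 mm
ȳ = 396024.78 / 10183.36 = 38.89 mm

x̄ = 74.77 mm, ȳ = 38.89 mm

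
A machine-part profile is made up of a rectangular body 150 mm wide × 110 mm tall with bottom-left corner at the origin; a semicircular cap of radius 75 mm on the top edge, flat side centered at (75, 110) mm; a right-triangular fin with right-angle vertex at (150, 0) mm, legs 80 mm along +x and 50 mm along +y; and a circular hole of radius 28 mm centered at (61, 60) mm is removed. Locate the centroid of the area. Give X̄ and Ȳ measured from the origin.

X̄ = 84.56 mm, Ȳ = 82.27 mm

rectangular body: A = 150 × 110 = 16500.00, centroid at (75.00, 55.00).
semicircular top: A = ½π·75² = 8835.73, centroid at (75.00, 141.83).
triangular fin: A = ½·80·50 = 2000.00, centroid at (176.67, 16.67).
hole: A = −π·28² = -2463.01, centroid at (61.00, 60.00).
ΣA = 24872.72 mm², ΣAX̄ = 2103269.51 mm³, ΣAȲ = 2046233.04 mm³.
X̄ = 2103269.51/24872.72 = 84.56 mm; Ȳ = 2046233.04/24872.72 = 82.27 mm.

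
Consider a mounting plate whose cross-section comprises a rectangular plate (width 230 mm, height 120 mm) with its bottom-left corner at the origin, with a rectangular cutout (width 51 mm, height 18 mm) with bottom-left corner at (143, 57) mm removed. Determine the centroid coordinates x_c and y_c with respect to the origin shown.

Part | A | x̄ᵢ | ȳᵢ | A·x̄ᵢ | A·ȳᵢ
plate | 27600.00 | 115.00 | 60.00 | 3174000.00 | 1656000.00
hole | -918.00 | 168.50 | 66.00 | -154683.00 | -60588.00
Σ | 26682.00 |  |  | 3019317.00 | 1595412.00
x_c = 3019317.00 / 26682.00 = 113.16 mm
y_c = 1595412.00 / 26682.00 = 59.79 mm

x_c = 113.16 mm, y_c = 59.79 mm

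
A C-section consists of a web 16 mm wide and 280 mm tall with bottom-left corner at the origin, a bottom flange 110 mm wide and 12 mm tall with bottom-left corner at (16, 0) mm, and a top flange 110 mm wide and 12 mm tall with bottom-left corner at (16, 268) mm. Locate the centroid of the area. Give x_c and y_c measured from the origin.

x_c = 31.36 mm, y_c = 140.00 mm

web: A = 16 × 280 = 4480.00, centroid at (8.00, 140.00).
bottom flange: A = 110 × 12 = 1320.00, centroid at (71.00, 6.00).
top flange: A = 110 × 12 = 1320.00, centroid at (71.00, 274.00).
ΣA = 7120.00 mm²
ΣAx_c = (4480.00)(8.00) + (1320.00)(71.00) + (1320.00)(71.00) = 223280.00 mm³
ΣAy_c = (4480.00)(140.00) + (1320.00)(6.00) + (1320.00)(274.00) = 996800.00 mm³
x_c = 223280.00 / 7120.00 = 31.36 mm
y_c = 996800.00 / 7120.00 = 140.00 mm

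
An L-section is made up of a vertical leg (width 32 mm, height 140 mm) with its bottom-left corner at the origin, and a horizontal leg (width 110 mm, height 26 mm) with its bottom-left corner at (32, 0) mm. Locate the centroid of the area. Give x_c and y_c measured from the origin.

Part | A | x̄ᵢ | ȳᵢ | A·x̄ᵢ | A·ȳᵢ
vertical leg | 4480.00 | 16.00 | 70.00 | 71680.00 | 313600.00
horizontal leg | 2860.00 | 87.00 | 13.00 | 248820.00 | 37180.00
Σ | 7340.00 |  |  | 320500.00 | 350780.00
x_c = 320500.00 / 7340.00 = 43.66 mm
y_c = 350780.00 / 7340.00 = 47.79 mm

x_c = 43.66 mm, y_c = 47.79 mm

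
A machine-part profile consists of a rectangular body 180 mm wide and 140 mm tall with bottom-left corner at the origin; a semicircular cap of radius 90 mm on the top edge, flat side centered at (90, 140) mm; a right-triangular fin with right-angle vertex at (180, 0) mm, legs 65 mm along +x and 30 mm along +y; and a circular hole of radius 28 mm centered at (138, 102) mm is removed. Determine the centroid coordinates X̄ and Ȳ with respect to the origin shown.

X̄ = 89.74 mm, Ȳ = 104.01 mm

Part | A | x̄ᵢ | ȳᵢ | A·x̄ᵢ | A·ȳᵢ
rectangular body | 25200.00 | 90.00 | 70.00 | 2268000.00 | 1764000.00
semicircular top | 12723.45 | 90.00 | 178.20 | 1145110.52 | 2267283.03
triangular fin | 975.00 | 201.67 | 10.00 | 196625.00 | 9750.00
hole | -2463.01 | 138.00 | 102.00 | -339895.19 | -251226.88
Σ | 36435.44 |  |  | 3269840.33 | 3789806.15
X̄ = 3269840.33 / 36435.44 = 89.74 mm
Ȳ = 3789806.15 / 36435.44 = 104.01 mm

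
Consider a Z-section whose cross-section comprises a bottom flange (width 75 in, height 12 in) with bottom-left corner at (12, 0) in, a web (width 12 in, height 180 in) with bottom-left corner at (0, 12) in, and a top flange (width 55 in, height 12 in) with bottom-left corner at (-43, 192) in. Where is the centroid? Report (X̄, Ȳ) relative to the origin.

X̄ = 12.71 in, Ȳ = 95.81 in

bottom flange: A = 75 × 12 = 900.00, centroid at (49.50, 6.00).
web: A = 12 × 180 = 2160.00, centroid at (6.00, 102.00).
top flange: A = 55 × 12 = 660.00, centroid at (-15.50, 198.00).
ΣA = 3720.00 in², ΣAX̄ = 47280.00 in³, ΣAȲ = 356400.00 in³.
X̄ = 47280.00/3720.00 = 12.71 in; Ȳ = 356400.00/3720.00 = 95.81 in.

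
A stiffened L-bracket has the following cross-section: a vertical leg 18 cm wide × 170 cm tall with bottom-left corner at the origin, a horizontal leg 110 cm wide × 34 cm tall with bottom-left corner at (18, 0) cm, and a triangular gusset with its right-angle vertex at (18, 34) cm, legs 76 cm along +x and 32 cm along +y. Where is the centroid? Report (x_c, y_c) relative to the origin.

Part | A | x̄ᵢ | ȳᵢ | A·x̄ᵢ | A·ȳᵢ
vertical leg | 3060.00 | 9.00 | 85.00 | 27540.00 | 260100.00
horizontal leg | 3740.00 | 73.00 | 17.00 | 273020.00 | 63580.00
gusset | 1216.00 | 43.33 | 44.67 | 52693.33 | 54314.67
Σ | 8016.00 |  |  | 353253.33 | 377994.67
x_c = 353253.33 / 8016.00 = 44.07 cm
y_c = 377994.67 / 8016.00 = 47.16 cm

x_c = 44.07 cm, y_c = 47.16 cm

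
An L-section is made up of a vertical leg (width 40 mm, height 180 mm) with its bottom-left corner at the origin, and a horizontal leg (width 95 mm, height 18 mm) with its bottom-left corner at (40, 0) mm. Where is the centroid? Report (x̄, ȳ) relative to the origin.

Part | A | x̄ᵢ | ȳᵢ | A·x̄ᵢ | A·ȳᵢ
vertical leg | 7200.00 | 20.00 | 90.00 | 144000.00 | 648000.00
horizontal leg | 1710.00 | 87.50 | 9.00 | 149625.00 | 15390.00
Σ | 8910.00 |  |  | 293625.00 | 663390.00
x̄ = 293625.00 / 8910.00 = 32.95 mm
ȳ = 663390.00 / 8910.00 = 74.45 mm

x̄ = 32.95 mm, ȳ = 74.45 mm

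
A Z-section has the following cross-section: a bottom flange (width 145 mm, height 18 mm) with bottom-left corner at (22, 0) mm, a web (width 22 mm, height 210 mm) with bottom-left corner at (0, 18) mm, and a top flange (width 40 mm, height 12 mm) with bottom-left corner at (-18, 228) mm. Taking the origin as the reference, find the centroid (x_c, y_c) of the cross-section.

x_c = 38.71 mm, y_c = 91.32 mm

Part | A | x̄ᵢ | ȳᵢ | A·x̄ᵢ | A·ȳᵢ
bottom flange | 2610.00 | 94.50 | 9.00 | 246645.00 | 23490.00
web | 4620.00 | 11.00 | 123.00 | 50820.00 | 568260.00
top flange | 480.00 | 2.00 | 234.00 | 960.00 | 112320.00
Σ | 7710.00 |  |  | 298425.00 | 704070.00
x_c = 298425.00 / 7710.00 = 38.71 mm
y_c = 704070.00 / 7710.00 = 91.32 mm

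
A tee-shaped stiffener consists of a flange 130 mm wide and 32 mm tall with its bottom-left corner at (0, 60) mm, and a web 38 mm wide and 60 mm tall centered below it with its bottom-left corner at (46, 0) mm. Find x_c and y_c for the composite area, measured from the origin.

Part | A | x̄ᵢ | ȳᵢ | A·x̄ᵢ | A·ȳᵢ
web | 2280.00 | 65.00 | 30.00 | 148200.00 | 68400.00
flange | 4160.00 | 65.00 | 76.00 | 270400.00 | 316160.00
Σ | 6440.00 |  |  | 418600.00 | 384560.00
x_c = 418600.00 / 6440.00 = 65.00 mm
y_c = 384560.00 / 6440.00 = 59.71 mm

x_c = 65.00 mm, y_c = 59.71 mm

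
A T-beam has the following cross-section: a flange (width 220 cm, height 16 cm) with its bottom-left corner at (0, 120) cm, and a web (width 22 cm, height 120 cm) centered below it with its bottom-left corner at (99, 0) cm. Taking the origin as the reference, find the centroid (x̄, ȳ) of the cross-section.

x̄ = 110.00 cm, ȳ = 98.86 cm

web: A = 22 × 120 = 2640.00, centroid at (110.00, 60.00).
flange: A = 220 × 16 = 3520.00, centroid at (110.00, 128.00).
ΣA = 6160.00 cm²
ΣAx̄ = (2640.00)(110.00) + (3520.00)(110.00) = 677600.00 cm³
ΣAȳ = (2640.00)(60.00) + (3520.00)(128.00) = 608960.00 cm³
x̄ = 677600.00 / 6160.00 = 110.00 cm
ȳ = 608960.00 / 6160.00 = 98.86 cm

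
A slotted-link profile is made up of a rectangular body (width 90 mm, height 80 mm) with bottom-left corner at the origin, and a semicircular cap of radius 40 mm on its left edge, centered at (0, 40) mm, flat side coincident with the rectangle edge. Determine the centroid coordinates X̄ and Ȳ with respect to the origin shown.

X̄ = 28.96 mm, Ȳ = 40.00 mm

Part | A | x̄ᵢ | ȳᵢ | A·x̄ᵢ | A·ȳᵢ
rectangular body | 7200.00 | 45.00 | 40.00 | 324000.00 | 288000.00
semicircular end | 2513.27 | -16.98 | 40.00 | -42666.67 | 100530.96
Σ | 9713.27 |  |  | 281333.33 | 388530.96
X̄ = 281333.33 / 9713.27 = 28.96 mm
Ȳ = 388530.96 / 9713.27 = 40.00 mm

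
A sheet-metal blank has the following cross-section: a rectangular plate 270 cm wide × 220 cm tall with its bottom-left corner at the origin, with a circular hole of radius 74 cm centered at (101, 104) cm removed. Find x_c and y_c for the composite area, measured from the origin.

x_c = 148.86 cm, y_c = 112.45 cm

plate: A = 270 × 220 = 59400.00, centroid at (135.00, 110.00).
hole: A = −π·74² = -17203.36, centroid at (101.00, 104.00).
ΣA = 42196.64 cm², ΣAx_c = 6281460.50 cm³, ΣAy_c = 4744850.42 cm³.
x_c = 6281460.50/42196.64 = 148.86 cm; y_c = 4744850.42/42196.64 = 112.45 cm.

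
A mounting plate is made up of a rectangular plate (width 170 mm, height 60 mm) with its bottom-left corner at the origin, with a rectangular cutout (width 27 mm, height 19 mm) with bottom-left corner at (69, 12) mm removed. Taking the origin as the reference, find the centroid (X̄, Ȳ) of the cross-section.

X̄ = 85.13 mm, Ȳ = 30.45 mm

plate: A = 170 × 60 = 10200.00, centroid at (85.00, 30.00).
hole: A = −(27 × 19) = -513.00, centroid at (82.50, 21.50).
ΣA = 9687.00 mm²
ΣAX̄ = (10200.00)(85.00) + (-513.00)(82.50) = 824677.50 mm³
ΣAȲ = (10200.00)(30.00) + (-513.00)(21.50) = 294970.50 mm³
X̄ = 824677.50 / 9687.00 = 85.13 mm
Ȳ = 294970.50 / 9687.00 = 30.45 mm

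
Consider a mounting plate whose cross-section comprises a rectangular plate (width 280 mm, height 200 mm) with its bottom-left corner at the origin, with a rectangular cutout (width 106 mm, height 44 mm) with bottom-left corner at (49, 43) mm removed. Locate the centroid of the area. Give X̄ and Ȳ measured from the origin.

X̄ = 143.45 mm, Ȳ = 103.18 mm

plate: A = 280 × 200 = 56000.00, centroid at (140.00, 100.00).
hole: A = −(106 × 44) = -4664.00, centroid at (102.00, 65.00).
ΣA = 51336.00 mm², ΣAX̄ = 7364272.00 mm³, ΣAȲ = 5296840.00 mm³.
X̄ = 7364272.00/51336.00 = 143.45 mm; Ȳ = 5296840.00/51336.00 = 103.18 mm.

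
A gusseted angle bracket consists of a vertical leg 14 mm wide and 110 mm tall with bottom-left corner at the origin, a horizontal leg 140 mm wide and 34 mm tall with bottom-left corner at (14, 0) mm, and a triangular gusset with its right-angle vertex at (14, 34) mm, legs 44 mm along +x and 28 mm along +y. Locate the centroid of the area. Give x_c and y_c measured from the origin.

vertical leg: A = 14 × 110 = 1540.00, centroid at (7.00, 55.00).
horizontal leg: A = 140 × 34 = 4760.00, centroid at (84.00, 17.00).
gusset: A = ½·44·28 = 616.00, centroid at (28.67, 43.33).
ΣA = 6916.00 mm², ΣAx_c = 428278.67 mm³, ΣAy_c = 192313.33 mm³.
x_c = 428278.67/6916.00 = 61.93 mm; y_c = 192313.33/6916.00 = 27.81 mm.

x_c = 61.93 mm, y_c = 27.81 mm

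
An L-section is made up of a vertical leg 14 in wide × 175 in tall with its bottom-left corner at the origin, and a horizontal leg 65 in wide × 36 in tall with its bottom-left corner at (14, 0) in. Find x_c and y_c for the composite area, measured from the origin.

x_c = 26.30 in, y_c = 53.55 in

Part | A | x̄ᵢ | ȳᵢ | A·x̄ᵢ | A·ȳᵢ
vertical leg | 2450.00 | 7.00 | 87.50 | 17150.00 | 214375.00
horizontal leg | 2340.00 | 46.50 | 18.00 | 108810.00 | 42120.00
Σ | 4790.00 |  |  | 125960.00 | 256495.00
x_c = 125960.00 / 4790.00 = 26.30 in
y_c = 256495.00 / 4790.00 = 53.55 in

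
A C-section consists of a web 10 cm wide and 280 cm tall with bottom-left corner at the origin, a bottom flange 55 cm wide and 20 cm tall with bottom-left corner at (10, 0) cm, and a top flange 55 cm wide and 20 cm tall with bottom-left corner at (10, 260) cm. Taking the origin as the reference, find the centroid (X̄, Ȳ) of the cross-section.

Part | A | x̄ᵢ | ȳᵢ | A·x̄ᵢ | A·ȳᵢ
web | 2800.00 | 5.00 | 140.00 | 14000.00 | 392000.00
bottom flange | 1100.00 | 37.50 | 10.00 | 41250.00 | 11000.00
top flange | 1100.00 | 37.50 | 270.00 | 41250.00 | 297000.00
Σ | 5000.00 |  |  | 96500.00 | 700000.00
X̄ = 96500.00 / 5000.00 = 19.30 cm
Ȳ = 700000.00 / 5000.00 = 140.00 cm

X̄ = 19.30 cm, Ȳ = 140.00 cm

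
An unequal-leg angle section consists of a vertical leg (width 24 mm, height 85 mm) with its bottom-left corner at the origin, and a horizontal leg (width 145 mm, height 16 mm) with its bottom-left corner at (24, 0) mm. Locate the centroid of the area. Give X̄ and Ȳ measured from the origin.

Part | A | x̄ᵢ | ȳᵢ | A·x̄ᵢ | A·ȳᵢ
vertical leg | 2040.00 | 12.00 | 42.50 | 24480.00 | 86700.00
horizontal leg | 2320.00 | 96.50 | 8.00 | 223880.00 | 18560.00
Σ | 4360.00 |  |  | 248360.00 | 105260.00
X̄ = 248360.00 / 4360.00 = 56.96 mm
Ȳ = 105260.00 / 4360.00 = 24.14 mm

X̄ = 56.96 mm, Ȳ = 24.14 mm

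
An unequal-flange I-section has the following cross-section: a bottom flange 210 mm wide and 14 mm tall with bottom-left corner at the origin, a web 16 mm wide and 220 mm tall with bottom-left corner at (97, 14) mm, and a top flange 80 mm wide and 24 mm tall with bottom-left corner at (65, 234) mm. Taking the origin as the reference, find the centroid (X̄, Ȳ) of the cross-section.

Part | A | x̄ᵢ | ȳᵢ | A·x̄ᵢ | A·ȳᵢ
bottom flange | 2940.00 | 105.00 | 7.00 | 308700.00 | 20580.00
web | 3520.00 | 105.00 | 124.00 | 369600.00 | 436480.00
top flange | 1920.00 | 105.00 | 246.00 | 201600.00 | 472320.00
Σ | 8380.00 |  |  | 879900.00 | 929380.00
X̄ = 879900.00 / 8380.00 = 105.00 mm
Ȳ = 929380.00 / 8380.00 = 110.90 mm

X̄ = 105.00 mm, Ȳ = 110.90 mm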